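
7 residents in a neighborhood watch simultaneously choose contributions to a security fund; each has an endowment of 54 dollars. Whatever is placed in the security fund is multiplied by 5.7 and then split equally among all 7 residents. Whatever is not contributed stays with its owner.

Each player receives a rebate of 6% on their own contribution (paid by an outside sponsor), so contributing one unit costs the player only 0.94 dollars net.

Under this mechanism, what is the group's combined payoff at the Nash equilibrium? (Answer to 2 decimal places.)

378.00 dollars

With the mechanism, a contributed unit returns (5.7/7) / 0.94 = 0.8663 per unit of net cost — still below 1 — so contributing 0 remains dominant for every player.
Everyone keeps their endowment and the group total is 7 × 54 = 378.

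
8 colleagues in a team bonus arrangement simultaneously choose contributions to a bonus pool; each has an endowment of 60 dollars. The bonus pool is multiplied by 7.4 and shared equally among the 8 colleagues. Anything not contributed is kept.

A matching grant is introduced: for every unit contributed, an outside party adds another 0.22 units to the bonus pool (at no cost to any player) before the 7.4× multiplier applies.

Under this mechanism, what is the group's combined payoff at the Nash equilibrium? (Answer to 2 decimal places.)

The effective private return per unit is now 7.4 × 1.22 / 8 = 1.1285 > 1, so every player's dominant strategy flips to full contribution.
So the Nash equilibrium is full contribution by all 8; the group earns 7.4 × 1.22 × 480 = 4333.44.

4333.44 dollars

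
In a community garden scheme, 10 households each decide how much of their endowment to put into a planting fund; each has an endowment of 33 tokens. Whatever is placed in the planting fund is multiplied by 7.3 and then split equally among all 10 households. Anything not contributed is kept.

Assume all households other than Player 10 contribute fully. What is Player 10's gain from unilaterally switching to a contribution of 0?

8.91 tokens

Switching from a contribution of 33 to 0 lets Player 10 keep an extra 33 tokens, but lowers the planting fund by 33, which costs Player 10 their own share of that drop: 7.3/10 × 33 = 24.09.
Net gain = 33 − 24.09 = 8.91. The private return per contributed unit (0.7300) is below 1, so free-riding is indeed the best response regardless of what the others do.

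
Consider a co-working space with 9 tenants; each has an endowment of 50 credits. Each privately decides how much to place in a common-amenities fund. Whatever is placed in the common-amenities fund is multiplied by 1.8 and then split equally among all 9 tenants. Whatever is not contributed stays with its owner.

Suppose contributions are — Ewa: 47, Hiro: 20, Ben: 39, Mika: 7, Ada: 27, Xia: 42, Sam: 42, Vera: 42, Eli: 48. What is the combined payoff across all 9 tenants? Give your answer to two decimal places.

Total contributed: 47 + 20 + 39 + 7 + 27 + 42 + 42 + 42 + 48 = 314; total kept: 9 × 50 − 314 = 136.
The common-amenities fund pays out 1.8 × 314 = 565.20 in aggregate.
Group total = 136 + 565.20 = 701.20.

701.20 credits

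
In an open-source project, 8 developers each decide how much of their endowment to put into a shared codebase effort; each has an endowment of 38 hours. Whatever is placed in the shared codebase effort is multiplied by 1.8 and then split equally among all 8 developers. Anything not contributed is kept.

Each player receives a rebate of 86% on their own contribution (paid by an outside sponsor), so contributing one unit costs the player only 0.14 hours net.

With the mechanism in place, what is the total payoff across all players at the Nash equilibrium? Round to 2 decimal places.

Under the mechanism each unit contributed yields (1.8/8) / 0.14 = 1.6071 back to its contributor per unit of net cost, which exceeds 1, making full contribution the dominant choice for everyone.
At the Nash equilibrium everyone contributes 38. Group total payoff = 8 × (38 × 0.86 + 1.8 × 38) = 808.64.

808.64 hours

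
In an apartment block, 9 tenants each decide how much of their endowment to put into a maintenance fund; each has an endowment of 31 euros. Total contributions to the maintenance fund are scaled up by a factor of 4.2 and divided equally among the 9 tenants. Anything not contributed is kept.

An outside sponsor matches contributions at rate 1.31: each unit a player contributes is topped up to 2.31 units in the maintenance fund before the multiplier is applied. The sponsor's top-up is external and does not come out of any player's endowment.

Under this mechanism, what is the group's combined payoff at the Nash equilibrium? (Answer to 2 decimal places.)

2706.86 euros

With the mechanism, a contributed unit returns 4.2 × 2.31 / 9 = 1.0780 per unit of net cost to the contributor — now above 1 — so contributing fully is weakly dominant for every player.
So the Nash equilibrium is full contribution by all 9; the group earns 4.2 × 2.31 × 279 = 2706.86.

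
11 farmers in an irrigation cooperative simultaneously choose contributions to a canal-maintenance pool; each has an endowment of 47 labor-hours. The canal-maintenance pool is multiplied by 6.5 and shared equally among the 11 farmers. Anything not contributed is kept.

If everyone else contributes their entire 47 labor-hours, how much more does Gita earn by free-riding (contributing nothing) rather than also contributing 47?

Switching from a contribution of 47 to 0 lets Gita keep an extra 47 labor-hours, but lowers the canal-maintenance pool by 47, which costs Gita their own share of that drop: 6.5/11 × 47 = 27.77.
Net gain = 47 − 27.77 = 19.23. The private return per contributed unit (0.5909) is below 1, so free-riding is indeed the best response regardless of what the others do.

19.23 labor-hours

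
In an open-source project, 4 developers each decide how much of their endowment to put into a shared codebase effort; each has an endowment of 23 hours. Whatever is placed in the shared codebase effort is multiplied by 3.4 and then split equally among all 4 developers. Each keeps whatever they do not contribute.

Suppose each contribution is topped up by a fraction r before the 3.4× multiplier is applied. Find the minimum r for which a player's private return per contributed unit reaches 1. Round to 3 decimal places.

0.176

With matching at rate r, one contributed unit becomes (1 + r) in the shared codebase effort and returns 3.4 × (1 + r) / 4 to the contributor.
Setting this equal to 1: 1 + r = 4/3.4 = 1.1765.
So the minimum matching rate is r = 1.1765 − 1 = 0.176.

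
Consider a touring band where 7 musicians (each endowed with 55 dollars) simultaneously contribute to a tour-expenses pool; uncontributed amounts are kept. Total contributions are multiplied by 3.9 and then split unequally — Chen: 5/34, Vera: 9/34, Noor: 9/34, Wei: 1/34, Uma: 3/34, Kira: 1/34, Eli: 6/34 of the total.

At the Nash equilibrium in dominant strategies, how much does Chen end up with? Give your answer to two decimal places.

Each unit j contributes comes back to j as 3.9 × (j's share), so j prefers to contribute only if that share exceeds 1/3.9 = 0.2564; otherwise keeping the unit dominates.
Vera and Noor clear that bar, contributing 55 each; the remaining 5 contribute 0. Total contributed: 110.
Chen keeps 55 and receives 3.9 × 110 × 5/34 = 63.09 from the tour-expenses pool, for a payoff of 118.09.

118.09 dollars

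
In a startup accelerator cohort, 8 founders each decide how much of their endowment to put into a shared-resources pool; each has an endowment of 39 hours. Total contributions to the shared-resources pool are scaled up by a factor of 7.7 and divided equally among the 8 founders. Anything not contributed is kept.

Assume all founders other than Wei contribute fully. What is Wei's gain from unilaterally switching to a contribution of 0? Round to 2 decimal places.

1.46 hours

Switching from a contribution of 39 to 0 lets Wei keep an extra 39 hours, but lowers the shared-resources pool by 39, which costs Wei their own share of that drop: 7.7/8 × 39 = 37.54.
Net gain = 39 − 37.54 = 1.46. The private return per contributed unit (0.9625) is below 1, so free-riding is indeed the best response regardless of what the others do.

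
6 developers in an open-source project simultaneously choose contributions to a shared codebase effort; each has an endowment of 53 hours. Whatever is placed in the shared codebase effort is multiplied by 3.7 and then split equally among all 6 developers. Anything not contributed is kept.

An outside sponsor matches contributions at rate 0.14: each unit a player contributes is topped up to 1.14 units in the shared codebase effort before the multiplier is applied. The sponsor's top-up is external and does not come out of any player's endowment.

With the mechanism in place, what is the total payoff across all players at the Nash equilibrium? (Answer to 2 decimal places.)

318.00 hours

The effective private return is 3.7 × 1.14 / 6 = 0.7030, which is still under 1, so the mechanism doesn't change anyone's dominant strategy: zero contribution.
At the Nash equilibrium no one contributes; group total payoff = 6 × 53 = 318.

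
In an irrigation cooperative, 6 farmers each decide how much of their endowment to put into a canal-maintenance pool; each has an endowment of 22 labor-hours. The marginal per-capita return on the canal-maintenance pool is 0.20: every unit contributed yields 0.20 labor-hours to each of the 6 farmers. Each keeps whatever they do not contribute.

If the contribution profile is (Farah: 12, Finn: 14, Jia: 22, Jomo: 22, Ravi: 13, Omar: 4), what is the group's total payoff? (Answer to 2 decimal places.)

Total contributed: 12 + 14 + 22 + 22 + 13 + 4 = 87; total kept: 6 × 22 − 87 = 45.
The canal-maintenance pool pays out 0.20 × 6 × 87 = 104.40 in aggregate.
Group total = 45 + 104.40 = 149.40.

149.40 labor-hours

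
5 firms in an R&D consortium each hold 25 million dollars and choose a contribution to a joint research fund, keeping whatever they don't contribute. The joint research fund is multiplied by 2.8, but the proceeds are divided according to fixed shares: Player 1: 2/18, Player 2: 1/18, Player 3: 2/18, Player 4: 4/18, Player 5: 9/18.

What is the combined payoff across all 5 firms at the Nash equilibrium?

For player j, contributing a unit is worthwhile iff 2.8 × (j's share) ≥ 1, i.e. iff j's share is at least 0.3571.
Only Player 5 (9/18) clears that bar, contributing 25; the remaining 4 contribute 0. Total contributed: 25.
The joint research fund pays out 2.8 × 25 = 70.00 in total (split across the unequal shares, but the aggregate is all that matters for the group sum).
The 4 free-riders keep 25 each, adding 100. Group total = 100 + 70.00 = 170.00.

170.00 million dollars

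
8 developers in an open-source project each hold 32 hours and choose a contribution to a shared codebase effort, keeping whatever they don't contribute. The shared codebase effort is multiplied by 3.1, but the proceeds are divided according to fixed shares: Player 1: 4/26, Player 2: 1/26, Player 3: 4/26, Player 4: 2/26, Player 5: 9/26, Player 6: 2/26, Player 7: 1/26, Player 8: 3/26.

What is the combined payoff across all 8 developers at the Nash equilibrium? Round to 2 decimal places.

323.20 hours

Player j's private return per contributed unit is 3.1 × (j's share). Contributing is weakly dominant for j when that share is at least 1/3.1 = 0.3226, and contributing 0 is dominant otherwise.
Player 5 alone (share 9/26) is above the threshold, contributing 32; the remaining 7 contribute 0. Total contributed: 32.
The shared codebase effort pays out 3.1 × 32 = 99.20 in total (split across the unequal shares, but the aggregate is all that matters for the group sum).
The 7 free-riders keep 32 each, adding 224. Group total = 224 + 99.20 = 323.20.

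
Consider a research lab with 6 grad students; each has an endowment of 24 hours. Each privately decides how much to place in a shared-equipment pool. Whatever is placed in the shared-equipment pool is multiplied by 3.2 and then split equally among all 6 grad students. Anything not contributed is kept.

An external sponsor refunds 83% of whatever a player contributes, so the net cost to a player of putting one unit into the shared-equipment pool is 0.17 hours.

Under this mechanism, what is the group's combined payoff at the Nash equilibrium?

580.32 hours

Under the mechanism each unit contributed yields (3.2/6) / 0.17 = 3.1373 back to its contributor per unit of net cost, which exceeds 1, making full contribution the dominant choice for everyone.
So the Nash equilibrium is full contribution by all 6; the group earns 6 × (24 × 0.83 + 3.2 × 24) = 580.32.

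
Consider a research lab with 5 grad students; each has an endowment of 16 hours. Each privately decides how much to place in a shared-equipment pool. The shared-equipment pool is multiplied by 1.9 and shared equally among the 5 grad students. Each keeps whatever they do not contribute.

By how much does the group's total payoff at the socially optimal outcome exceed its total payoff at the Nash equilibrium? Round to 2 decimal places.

72.00 hours

Each contributed unit returns 1.9/5 = 0.3800 to its contributor — below 1 — so contributing 0 is dominant for every player. At the Nash equilibrium everyone keeps their 16, and the group total is 5 × 16 = 80.
Each contributed unit returns 1.900 to the group as a whole (0.3800 to each of 5 players), which exceeds 1, so the social optimum is full contribution: group total = 1.900 × 80 = 152.00.
Efficiency loss = 152.00 − 80 = 72.00.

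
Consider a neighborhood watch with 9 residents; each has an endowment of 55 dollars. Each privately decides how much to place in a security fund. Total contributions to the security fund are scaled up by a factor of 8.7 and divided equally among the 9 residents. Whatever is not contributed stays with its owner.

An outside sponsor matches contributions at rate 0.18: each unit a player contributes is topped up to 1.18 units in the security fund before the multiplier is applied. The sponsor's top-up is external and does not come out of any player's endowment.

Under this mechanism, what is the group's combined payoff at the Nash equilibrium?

5081.67 dollars

Under the mechanism each unit contributed yields 8.7 × 1.18 / 9 = 1.1407 back to its contributor per unit of net cost, which exceeds 1, making full contribution the dominant choice for everyone.
At the Nash equilibrium everyone contributes 55. Group total payoff = 8.7 × 1.18 × 495 = 5081.67.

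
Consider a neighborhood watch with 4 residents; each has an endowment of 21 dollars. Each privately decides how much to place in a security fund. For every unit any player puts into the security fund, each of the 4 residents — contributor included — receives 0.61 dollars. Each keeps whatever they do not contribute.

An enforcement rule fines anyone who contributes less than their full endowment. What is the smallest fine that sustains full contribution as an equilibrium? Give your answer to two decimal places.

8.19 dollars

Given the others contribute fully, the best deviation is to contribute 0 (any partial contribution still incurs the fine and gives up units whose private return 0.61 is below 1).
Deviating from 21 to 0 saves 21 dollars but forfeits the deviator's share of the drop in the security fund: 0.61 × 21 = 12.81.
So the deviation gain is 21 − 12.81 = 8.19, and the fine must be at least 8.19 dollars to wipe it out.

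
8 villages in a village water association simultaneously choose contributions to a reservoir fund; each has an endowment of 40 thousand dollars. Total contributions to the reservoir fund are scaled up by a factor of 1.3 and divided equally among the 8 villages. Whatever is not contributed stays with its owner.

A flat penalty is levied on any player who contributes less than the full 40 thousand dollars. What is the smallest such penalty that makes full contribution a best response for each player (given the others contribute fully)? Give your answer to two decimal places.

Given the others contribute fully, the best deviation is to contribute 0 (any partial contribution still incurs the fine and gives up units whose private return 0.1625 is below 1).
Deviating from 40 to 0 saves 40 thousand dollars but forfeits the deviator's share of the drop in the reservoir fund: 1.3/8 × 40 = 6.50.
So the deviation gain is 40 − 6.50 = 33.50, and the fine must be at least 33.50 thousand dollars to wipe it out.

33.50 thousand dollars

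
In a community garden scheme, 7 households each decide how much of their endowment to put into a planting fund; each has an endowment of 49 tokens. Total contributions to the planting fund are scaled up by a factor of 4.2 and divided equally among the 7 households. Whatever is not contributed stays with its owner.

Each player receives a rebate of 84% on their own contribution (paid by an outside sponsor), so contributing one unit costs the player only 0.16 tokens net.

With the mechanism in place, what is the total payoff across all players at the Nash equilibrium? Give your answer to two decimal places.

The effective private return per unit is now (4.2/7) / 0.16 = 3.7500 > 1, so every player's dominant strategy flips to full contribution.
So the Nash equilibrium is full contribution by all 7; the group earns 7 × (49 × 0.84 + 4.2 × 49) = 1728.72.

1728.72 tokens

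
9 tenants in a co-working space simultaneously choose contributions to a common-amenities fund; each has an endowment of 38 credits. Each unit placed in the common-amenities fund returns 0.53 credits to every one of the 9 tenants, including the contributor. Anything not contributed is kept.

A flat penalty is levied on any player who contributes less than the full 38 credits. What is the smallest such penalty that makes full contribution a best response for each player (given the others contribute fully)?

17.86 credits

Given the others contribute fully, the best deviation is to contribute 0 (any partial contribution still incurs the fine and gives up units whose private return 0.53 is below 1).
Deviating from 38 to 0 saves 38 credits but forfeits the deviator's share of the drop in the common-amenities fund: 0.53 × 38 = 20.14.
So the deviation gain is 38 − 20.14 = 17.86, and the fine must be at least 17.86 credits to wipe it out.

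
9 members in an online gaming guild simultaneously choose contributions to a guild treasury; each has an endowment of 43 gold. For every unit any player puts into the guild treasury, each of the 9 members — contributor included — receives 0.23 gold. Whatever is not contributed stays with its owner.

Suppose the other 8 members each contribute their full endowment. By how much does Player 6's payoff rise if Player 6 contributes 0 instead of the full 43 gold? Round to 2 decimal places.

33.11 gold

Switching from a contribution of 43 to 0 lets Player 6 keep an extra 43 gold, but lowers the guild treasury by 43, which costs Player 6 their own share of that drop: 0.23 × 43 = 9.89.
Net gain = 43 − 9.89 = 33.11. The private return per contributed unit (0.23) is below 1, so free-riding is indeed the best response regardless of what the others do.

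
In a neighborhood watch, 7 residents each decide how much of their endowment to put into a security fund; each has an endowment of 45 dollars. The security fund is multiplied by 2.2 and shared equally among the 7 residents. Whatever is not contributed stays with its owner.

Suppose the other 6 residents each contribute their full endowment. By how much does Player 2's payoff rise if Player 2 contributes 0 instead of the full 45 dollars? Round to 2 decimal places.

30.86 dollars

Switching from a contribution of 45 to 0 lets Player 2 keep an extra 45 dollars, but lowers the security fund by 45, which costs Player 2 their own share of that drop: 2.2/7 × 45 = 14.14.
Net gain = 45 − 14.14 = 30.86. The private return per contributed unit (0.3143) is below 1, so free-riding is indeed the best response regardless of what the others do.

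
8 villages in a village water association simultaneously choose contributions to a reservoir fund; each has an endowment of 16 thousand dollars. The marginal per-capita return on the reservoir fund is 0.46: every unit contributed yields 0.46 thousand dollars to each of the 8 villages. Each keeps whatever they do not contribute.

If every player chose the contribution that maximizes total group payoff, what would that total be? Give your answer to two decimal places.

471.04 thousand dollars

Each contributed unit returns 3.680 to the group as a whole (0.46 to each of 8 players), which exceeds 1, so the social optimum is full contribution: group total = 3.680 × 128 = 471.04.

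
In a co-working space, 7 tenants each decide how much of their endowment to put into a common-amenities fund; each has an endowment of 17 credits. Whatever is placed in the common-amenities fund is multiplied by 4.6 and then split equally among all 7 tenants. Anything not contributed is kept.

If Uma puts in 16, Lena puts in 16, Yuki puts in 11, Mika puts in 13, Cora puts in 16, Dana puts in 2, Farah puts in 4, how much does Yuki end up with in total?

57.26 credits

Total contributed: 16 + 16 + 11 + 13 + 16 + 2 + 4 = 78.
Each receives 4.6 × 78 / 7 = 51.26 from the common-amenities fund.
Yuki keeps 17 − 11 = 6, so Yuki's payoff is 6 + 51.26 = 57.26.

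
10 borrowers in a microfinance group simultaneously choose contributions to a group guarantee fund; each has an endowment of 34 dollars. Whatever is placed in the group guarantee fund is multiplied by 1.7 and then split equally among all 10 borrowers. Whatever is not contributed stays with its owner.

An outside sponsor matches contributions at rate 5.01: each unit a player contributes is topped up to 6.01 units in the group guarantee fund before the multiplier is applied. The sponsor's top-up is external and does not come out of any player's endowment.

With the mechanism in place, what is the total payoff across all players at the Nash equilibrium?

Under the mechanism each unit contributed yields 1.7 × 6.01 / 10 = 1.0217 back to its contributor per unit of net cost, which exceeds 1, making full contribution the dominant choice for everyone.
So the Nash equilibrium is full contribution by all 10; the group earns 1.7 × 6.01 × 340 = 3473.78.

3473.78 dollars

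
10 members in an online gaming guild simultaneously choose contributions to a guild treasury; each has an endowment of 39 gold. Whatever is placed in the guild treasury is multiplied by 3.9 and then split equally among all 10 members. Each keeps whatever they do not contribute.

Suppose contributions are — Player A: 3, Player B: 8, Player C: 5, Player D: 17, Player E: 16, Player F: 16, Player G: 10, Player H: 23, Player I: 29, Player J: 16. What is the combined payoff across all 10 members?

804.70 gold

Total contributed: 3 + 8 + 5 + 17 + 16 + 16 + 10 + 23 + 29 + 16 = 143; total kept: 10 × 39 − 143 = 247.
The guild treasury pays out 3.9 × 143 = 557.70 in aggregate.
Group total = 247 + 557.70 = 804.70.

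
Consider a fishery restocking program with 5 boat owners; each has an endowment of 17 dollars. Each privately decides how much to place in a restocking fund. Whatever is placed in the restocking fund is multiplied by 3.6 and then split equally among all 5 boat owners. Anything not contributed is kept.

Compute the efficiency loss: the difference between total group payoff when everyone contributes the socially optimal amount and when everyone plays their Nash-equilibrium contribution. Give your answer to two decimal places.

221.00 dollars

Each contributed unit returns 3.6/5 = 0.7200 to its contributor — below 1 — so contributing 0 is dominant for every player. At the Nash equilibrium everyone keeps their 17, and the group total is 5 × 17 = 85.
Each contributed unit returns 3.600 to the group as a whole (0.7200 to each of 5 players), which exceeds 1, so the social optimum is full contribution: group total = 3.600 × 85 = 306.00.
Efficiency loss = 306.00 − 85 = 221.00.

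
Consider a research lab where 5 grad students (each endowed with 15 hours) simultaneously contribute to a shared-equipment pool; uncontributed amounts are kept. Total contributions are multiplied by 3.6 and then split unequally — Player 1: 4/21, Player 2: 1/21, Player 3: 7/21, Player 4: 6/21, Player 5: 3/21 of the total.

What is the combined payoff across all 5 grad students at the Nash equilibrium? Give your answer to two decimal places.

Each unit j contributes comes back to j as 3.6 × (j's share), so j prefers to contribute only if that share exceeds 1/3.6 = 0.2778; otherwise keeping the unit dominates.
Player 3 and Player 4 are above the threshold, contributing 15 each; the remaining 3 contribute 0. Total contributed: 30.
The shared-equipment pool pays out 3.6 × 30 = 108.00 in total (split across the unequal shares, but the aggregate is all that matters for the group sum).
The 3 free-riders keep 15 each, adding 45. Group total = 45 + 108.00 = 153.00.

153.00 hours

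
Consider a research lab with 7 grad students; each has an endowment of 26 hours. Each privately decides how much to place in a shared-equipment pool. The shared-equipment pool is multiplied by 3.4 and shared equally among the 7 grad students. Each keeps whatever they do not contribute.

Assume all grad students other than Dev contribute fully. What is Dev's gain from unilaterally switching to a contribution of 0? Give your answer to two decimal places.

Switching from a contribution of 26 to 0 lets Dev keep an extra 26 hours, but lowers the shared-equipment pool by 26, which costs Dev their own share of that drop: 3.4/7 × 26 = 12.63.
Net gain = 26 − 12.63 = 13.37. The private return per contributed unit (0.4857) is below 1, so free-riding is indeed the best response regardless of what the others do.

13.37 hours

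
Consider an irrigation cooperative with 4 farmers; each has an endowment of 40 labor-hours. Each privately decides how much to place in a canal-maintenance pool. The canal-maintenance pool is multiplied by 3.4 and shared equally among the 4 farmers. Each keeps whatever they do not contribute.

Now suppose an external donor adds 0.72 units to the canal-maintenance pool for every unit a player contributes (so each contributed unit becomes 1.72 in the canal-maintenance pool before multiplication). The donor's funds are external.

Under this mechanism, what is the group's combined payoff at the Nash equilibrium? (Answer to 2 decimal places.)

935.68 labor-hours

The effective private return per unit is now 3.4 × 1.72 / 4 = 1.4620 > 1, so every player's dominant strategy flips to full contribution.
So the Nash equilibrium is full contribution by all 4; the group earns 3.4 × 1.72 × 160 = 935.68.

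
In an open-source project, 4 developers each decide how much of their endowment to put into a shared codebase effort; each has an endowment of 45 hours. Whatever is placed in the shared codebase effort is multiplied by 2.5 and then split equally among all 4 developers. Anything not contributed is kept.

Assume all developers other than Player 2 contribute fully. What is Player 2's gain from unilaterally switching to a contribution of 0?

Switching from a contribution of 45 to 0 lets Player 2 keep an extra 45 hours, but lowers the shared codebase effort by 45, which costs Player 2 their own share of that drop: 2.5/4 × 45 = 28.12.
Net gain = 45 − 28.12 = 16.88. The private return per contributed unit (0.6250) is below 1, so free-riding is indeed the best response regardless of what the others do.

16.88 hours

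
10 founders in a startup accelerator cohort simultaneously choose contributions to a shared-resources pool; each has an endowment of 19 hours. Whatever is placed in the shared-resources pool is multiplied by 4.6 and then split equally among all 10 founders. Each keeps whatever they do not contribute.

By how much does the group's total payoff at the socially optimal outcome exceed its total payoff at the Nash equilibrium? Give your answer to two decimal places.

684.00 hours

Each contributed unit returns 4.6/10 = 0.4600 to its contributor — below 1 — so contributing 0 is dominant for every player. At the Nash equilibrium everyone keeps their 19, and the group total is 10 × 19 = 190.
Each contributed unit returns 4.600 to the group as a whole (0.4600 to each of 10 players), which exceeds 1, so the social optimum is full contribution: group total = 4.600 × 190 = 874.00.
Efficiency loss = 874.00 − 190 = 684.00.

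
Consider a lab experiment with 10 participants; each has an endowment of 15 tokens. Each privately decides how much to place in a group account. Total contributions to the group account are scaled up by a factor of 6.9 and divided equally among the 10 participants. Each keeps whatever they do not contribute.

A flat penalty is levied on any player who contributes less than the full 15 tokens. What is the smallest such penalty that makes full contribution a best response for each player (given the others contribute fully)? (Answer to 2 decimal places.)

4.65 tokens

Given the others contribute fully, the best deviation is to contribute 0 (any partial contribution still incurs the fine and gives up units whose private return 0.6900 is below 1).
Deviating from 15 to 0 saves 15 tokens but forfeits the deviator's share of the drop in the group account: 6.9/10 × 15 = 10.35.
So the deviation gain is 15 − 10.35 = 4.65, and the fine must be at least 4.65 tokens to wipe it out.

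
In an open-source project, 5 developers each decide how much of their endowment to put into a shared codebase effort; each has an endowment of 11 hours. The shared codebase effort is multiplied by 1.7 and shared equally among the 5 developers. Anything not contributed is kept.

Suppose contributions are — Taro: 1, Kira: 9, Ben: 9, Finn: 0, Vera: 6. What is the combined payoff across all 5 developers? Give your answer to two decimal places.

72.50 hours

Total contributed: 1 + 9 + 9 + 0 + 6 = 25; total kept: 5 × 11 − 25 = 30.
The shared codebase effort pays out 1.7 × 25 = 42.50 in aggregate.
Group total = 30 + 42.50 = 72.50.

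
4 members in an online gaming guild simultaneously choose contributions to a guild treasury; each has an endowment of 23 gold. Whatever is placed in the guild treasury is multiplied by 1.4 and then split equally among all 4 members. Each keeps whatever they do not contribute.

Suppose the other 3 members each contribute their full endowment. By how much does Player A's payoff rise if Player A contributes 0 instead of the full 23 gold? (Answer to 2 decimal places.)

14.95 gold

Switching from a contribution of 23 to 0 lets Player A keep an extra 23 gold, but lowers the guild treasury by 23, which costs Player A their own share of that drop: 1.4/4 × 23 = 8.05.
Net gain = 23 − 8.05 = 14.95. The private return per contributed unit (0.3500) is below 1, so free-riding is indeed the best response regardless of what the others do.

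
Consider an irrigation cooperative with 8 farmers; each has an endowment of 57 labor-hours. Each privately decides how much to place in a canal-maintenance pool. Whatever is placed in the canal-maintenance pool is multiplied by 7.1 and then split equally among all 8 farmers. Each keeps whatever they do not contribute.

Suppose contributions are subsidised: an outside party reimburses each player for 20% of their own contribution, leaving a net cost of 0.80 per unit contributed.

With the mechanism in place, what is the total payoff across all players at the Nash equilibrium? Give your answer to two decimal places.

3328.80 labor-hours

Under the mechanism each unit contributed yields (7.1/8) / 0.80 = 1.1094 back to its contributor per unit of net cost, which exceeds 1, making full contribution the dominant choice for everyone.
So the Nash equilibrium is full contribution by all 8; the group earns 8 × (57 × 0.20 + 7.1 × 57) = 3328.80.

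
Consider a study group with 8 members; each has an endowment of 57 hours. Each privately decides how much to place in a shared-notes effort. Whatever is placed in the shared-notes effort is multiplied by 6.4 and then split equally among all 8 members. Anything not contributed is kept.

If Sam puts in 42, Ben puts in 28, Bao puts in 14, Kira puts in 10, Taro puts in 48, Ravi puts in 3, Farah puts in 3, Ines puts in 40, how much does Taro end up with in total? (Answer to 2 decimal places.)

Total contributed: 42 + 28 + 14 + 10 + 48 + 3 + 3 + 40 = 188.
Each receives 6.4 × 188 / 8 = 150.40 from the shared-notes effort.
Taro keeps 57 − 48 = 9, so Taro's payoff is 9 + 150.40 = 159.40.

159.40 hours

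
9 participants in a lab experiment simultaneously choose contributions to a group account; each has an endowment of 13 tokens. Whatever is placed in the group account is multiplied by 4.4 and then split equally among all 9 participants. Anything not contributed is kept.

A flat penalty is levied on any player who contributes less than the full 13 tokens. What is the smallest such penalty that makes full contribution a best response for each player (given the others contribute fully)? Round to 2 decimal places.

Given the others contribute fully, the best deviation is to contribute 0 (any partial contribution still incurs the fine and gives up units whose private return 0.4889 is below 1).
Deviating from 13 to 0 saves 13 tokens but forfeits the deviator's share of the drop in the group account: 4.4/9 × 13 = 6.36.
So the deviation gain is 13 − 6.36 = 6.64, and the fine must be at least 6.64 tokens to wipe it out.

6.64 tokens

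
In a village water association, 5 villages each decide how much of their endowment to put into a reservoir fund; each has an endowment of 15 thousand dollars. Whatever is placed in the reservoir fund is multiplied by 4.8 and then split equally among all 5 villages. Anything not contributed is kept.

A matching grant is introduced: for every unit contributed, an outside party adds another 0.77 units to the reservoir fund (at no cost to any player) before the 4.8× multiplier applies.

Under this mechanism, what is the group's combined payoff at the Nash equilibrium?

637.20 thousand dollars

With the mechanism, a contributed unit returns 4.8 × 1.77 / 5 = 1.6992 per unit of net cost to the contributor — now above 1 — so contributing fully is weakly dominant for every player.
At the Nash equilibrium everyone contributes 15. Group total payoff = 4.8 × 1.77 × 75 = 637.20.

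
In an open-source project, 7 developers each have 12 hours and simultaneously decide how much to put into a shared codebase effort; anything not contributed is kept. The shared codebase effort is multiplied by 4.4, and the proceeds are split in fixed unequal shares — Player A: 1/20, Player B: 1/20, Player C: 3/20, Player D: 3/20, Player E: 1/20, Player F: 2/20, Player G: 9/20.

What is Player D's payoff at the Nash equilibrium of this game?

19.92 hours

A player with share s gets back 4.4·s per unit contributed, so full contribution is dominant for anyone with s > 1/4.4 = 0.2273 and zero contribution is dominant for anyone below.
Only Player G (9/20) clears that bar, contributing 12; the remaining 6 contribute 0. Total contributed: 12.
Player D keeps 12 and receives 4.4 × 12 × 3/20 = 7.92 from the shared codebase effort, for a payoff of 19.92.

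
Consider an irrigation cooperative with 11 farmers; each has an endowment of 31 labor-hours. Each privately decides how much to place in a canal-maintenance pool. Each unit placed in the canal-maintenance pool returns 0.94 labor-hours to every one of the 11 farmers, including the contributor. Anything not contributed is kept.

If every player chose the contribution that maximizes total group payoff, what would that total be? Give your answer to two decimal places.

Each contributed unit returns 10.340 to the group as a whole (0.94 to each of 11 players), which exceeds 1, so the social optimum is full contribution: group total = 10.340 × 341 = 3525.94.

3525.94 labor-hours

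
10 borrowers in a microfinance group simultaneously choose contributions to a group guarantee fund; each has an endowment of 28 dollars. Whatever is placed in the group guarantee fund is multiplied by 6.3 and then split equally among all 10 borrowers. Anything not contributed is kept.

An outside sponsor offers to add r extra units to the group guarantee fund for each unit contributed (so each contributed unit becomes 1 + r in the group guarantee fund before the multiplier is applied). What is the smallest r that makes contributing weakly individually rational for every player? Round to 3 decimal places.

0.587

With matching at rate r, one contributed unit becomes (1 + r) in the group guarantee fund and returns 6.3 × (1 + r) / 10 to the contributor.
Setting this equal to 1: 1 + r = 10/6.3 = 1.5873.
So the minimum matching rate is r = 1.5873 − 1 = 0.587.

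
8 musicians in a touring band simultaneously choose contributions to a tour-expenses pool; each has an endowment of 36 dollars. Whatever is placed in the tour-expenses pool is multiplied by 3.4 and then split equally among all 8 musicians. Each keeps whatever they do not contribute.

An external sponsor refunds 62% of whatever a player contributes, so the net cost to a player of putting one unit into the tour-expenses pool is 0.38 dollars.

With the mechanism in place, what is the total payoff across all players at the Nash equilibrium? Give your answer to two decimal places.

1157.76 dollars

Under the mechanism each unit contributed yields (3.4/8) / 0.38 = 1.1184 back to its contributor per unit of net cost, which exceeds 1, making full contribution the dominant choice for everyone.
At the Nash equilibrium everyone contributes 36. Group total payoff = 8 × (36 × 0.62 + 3.4 × 36) = 1157.76.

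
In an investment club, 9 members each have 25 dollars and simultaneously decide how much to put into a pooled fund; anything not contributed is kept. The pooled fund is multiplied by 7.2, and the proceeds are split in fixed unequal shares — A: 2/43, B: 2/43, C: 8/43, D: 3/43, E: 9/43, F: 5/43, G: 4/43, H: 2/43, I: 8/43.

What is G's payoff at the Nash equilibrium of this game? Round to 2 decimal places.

For player j, contributing a unit is worthwhile iff 7.2 × (j's share) ≥ 1, i.e. iff j's share is at least 0.1389.
C, E and I clear that bar, contributing 25 each; the remaining 6 contribute 0. Total contributed: 75.
G keeps 25 and receives 7.2 × 75 × 4/43 = 50.23 from the pooled fund, for a payoff of 75.23.

75.23 dollars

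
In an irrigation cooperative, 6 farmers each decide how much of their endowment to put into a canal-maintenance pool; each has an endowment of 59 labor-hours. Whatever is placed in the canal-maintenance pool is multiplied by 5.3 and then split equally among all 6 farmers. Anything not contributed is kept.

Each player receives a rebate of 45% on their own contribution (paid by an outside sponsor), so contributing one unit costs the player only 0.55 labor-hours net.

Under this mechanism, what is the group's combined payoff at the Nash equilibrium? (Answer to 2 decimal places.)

2035.50 labor-hours

The effective private return per unit is now (5.3/6) / 0.55 = 1.6061 > 1, so every player's dominant strategy flips to full contribution.
At the Nash equilibrium everyone contributes 59. Group total payoff = 6 × (59 × 0.45 + 5.3 × 59) = 2035.50.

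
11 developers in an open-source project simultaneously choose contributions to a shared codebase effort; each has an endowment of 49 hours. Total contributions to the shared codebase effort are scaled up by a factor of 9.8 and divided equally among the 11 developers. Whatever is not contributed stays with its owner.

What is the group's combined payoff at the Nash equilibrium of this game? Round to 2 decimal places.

Each contributed unit returns 9.8/11 = 0.8909 to its contributor — below 1 — so contributing 0 is dominant for every player. At the Nash equilibrium everyone keeps their 49, and the group total is 11 × 49 = 539.

539.00 hours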